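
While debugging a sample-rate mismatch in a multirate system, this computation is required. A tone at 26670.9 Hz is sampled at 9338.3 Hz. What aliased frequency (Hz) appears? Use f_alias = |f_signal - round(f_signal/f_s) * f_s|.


Compute the nearest integer multiple of fs to the signal:
n = round(26670.9 / 9338.3) = 3
f_alias = |26670.9 - 3 * 9338.3|
        = |26670.9 - 28014.9|
        = 1344.0 Hz

1344.0


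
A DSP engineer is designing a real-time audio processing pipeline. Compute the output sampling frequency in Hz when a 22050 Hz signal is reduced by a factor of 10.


Decimation reduces the sample rate:
fs_out = fs_in / M
       = 22050 / 10
       = 2205.0 Hz

2205.0 Hz


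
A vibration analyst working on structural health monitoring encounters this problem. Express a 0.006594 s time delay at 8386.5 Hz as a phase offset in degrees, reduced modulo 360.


Phase shift from frequency and time delay:
phi = 360 * f * t_delay
    = 360 * 8386.5 * 0.006594
    = 19908.21 degrees
    mod 360 = 108.21 degrees

108.21 degrees


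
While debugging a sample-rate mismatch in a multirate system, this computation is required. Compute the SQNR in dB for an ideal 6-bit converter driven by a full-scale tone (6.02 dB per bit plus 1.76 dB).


Theoretical SNR for a full-scale sinusoid:
SNR = 6.02 * N + 1.76
    = 6.02 * 6 + 1.76
    = 36.12 + 1.76
    = 37.88 dB

37.88 dB


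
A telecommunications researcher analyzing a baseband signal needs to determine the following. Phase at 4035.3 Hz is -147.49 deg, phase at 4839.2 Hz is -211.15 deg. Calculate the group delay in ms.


Group delay from phase difference:
tau = -d(phi)/d(omega)
d(phi) = -63.66 deg = -1.111077 rad
d(omega) = 2*pi*(4839.2 - 4035.3) = 5051.0527 rad/s
tau = -(-1.111077) / 5051.0527
    = 0.22 ms

0.22 ms


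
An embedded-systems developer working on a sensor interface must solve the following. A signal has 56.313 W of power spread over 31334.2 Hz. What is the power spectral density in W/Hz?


Power spectral density:
PSD = P / BW
    = 56.313 / 31334.2
    = 0.00179717 W/Hz

0.00179717 W/Hz


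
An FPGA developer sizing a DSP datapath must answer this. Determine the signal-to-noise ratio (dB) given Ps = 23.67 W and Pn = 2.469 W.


SNR in decibels:
SNR = 10 * log10(Ps / Pn)
    = 10 * log10(23.67 / 2.469)
    = 10 * log10(9.5869)
    = 10 * 0.9817
    = 9.82 dB

9.82 dB


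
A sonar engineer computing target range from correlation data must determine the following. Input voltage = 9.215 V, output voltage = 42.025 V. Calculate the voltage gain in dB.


Voltage gain in dB:
G = 20 * log10(Vout / Vin)
  = 20 * log10(42.025 / 9.215)
  = 20 * log10(4.560499)
  = 20 * 0.659012
  = 13.18 dB

13.18 dB


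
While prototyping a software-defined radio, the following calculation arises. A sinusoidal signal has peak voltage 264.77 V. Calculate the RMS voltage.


RMS voltage for a sinusoidal waveform:
V_rms = V_peak / sqrt(2)
      = 264.77 / 1.414214
      = 187.221 V

187.221 V


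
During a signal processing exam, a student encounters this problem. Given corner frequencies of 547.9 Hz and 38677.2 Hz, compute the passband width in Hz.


Bandwidth is the difference of -3dB frequencies:
BW = f_high - f_low
   = 38677.2 - 547.9
   = 38129.3 Hz

38129.3 Hz


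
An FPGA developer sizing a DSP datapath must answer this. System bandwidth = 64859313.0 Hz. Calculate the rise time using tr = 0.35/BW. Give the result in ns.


Rise time from bandwidth relationship:
tr = 0.35 / BW
   = 0.35 / 64859313.0
   = 5.396295209e-09 s
   = 5.3963 ns

5.3963 ns


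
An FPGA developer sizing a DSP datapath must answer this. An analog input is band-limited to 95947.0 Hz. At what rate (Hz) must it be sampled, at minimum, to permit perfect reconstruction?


The Nyquist rate is twice the maximum frequency component.
fs_min = 2 * fmax
      = 2 * 95947.0
      = 191894.0 Hz

191894.0


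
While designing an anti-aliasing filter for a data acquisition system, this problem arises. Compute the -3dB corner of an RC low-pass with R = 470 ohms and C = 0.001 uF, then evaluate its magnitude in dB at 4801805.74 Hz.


Step 1 — cutoff frequency:
fc = 1 / (2*pi*R*C)
C = 0.001 uF = 1e-09 F
fc = 1 / (2*pi*470*1e-09)
   = 338627.538 Hz

Step 2 — magnitude at f = 4801805.74 Hz:
|H(f)| = 1 / sqrt(1 + (f/fc)^2)
f/fc = 4801805.74 / 338627.538 = 14.180199
|H| = 1 / sqrt(1 + 201.078044) = 0.0703462
|H|_dB = 20*log10(0.0703462) = -23.06 dB

fc = 338627.538 Hz; |H(4801805.74 Hz)| = -23.06 dB


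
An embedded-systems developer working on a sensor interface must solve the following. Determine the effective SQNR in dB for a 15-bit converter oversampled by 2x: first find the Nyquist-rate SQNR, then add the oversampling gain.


Step 1 — baseline SQNR at Nyquist:
SQNR_base = 6.02*N + 1.76
          = 6.02*15 + 1.76
          = 92.06 dB

Step 2 — oversampling processing gain:
G = 10*log10(OSR) = 10*log10(2) = 3.01 dB

Step 3 — total:
SQNR_total = 92.06 + 3.01 = 95.07 dB

Base SQNR = 92.06 dB; oversampled SQNR = 95.07 dB


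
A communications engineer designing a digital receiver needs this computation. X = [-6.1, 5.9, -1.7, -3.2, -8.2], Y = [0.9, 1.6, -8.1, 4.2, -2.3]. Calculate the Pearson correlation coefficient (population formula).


Pearson correlation coefficient (population):
r = cov(X,Y) / (std(X) * std(Y))
Mean X = -2.66, Mean Y = -0.74
Cov(X,Y) = 2.6596
Std(X) = 4.837603, Std(Y) = 4.223079
r = 0.1302

0.1302


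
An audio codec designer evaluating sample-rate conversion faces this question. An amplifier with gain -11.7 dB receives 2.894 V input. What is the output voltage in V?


Output voltage from dB gain:
V_out = V_in * 10^(gain_dB / 20)
      = 2.894 * 10^(-11.7 / 20)
      = 2.894 * 0.260016
      = 0.7525 V

0.7525 V


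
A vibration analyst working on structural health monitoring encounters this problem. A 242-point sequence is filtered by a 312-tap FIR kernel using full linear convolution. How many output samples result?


Linear convolution output length:
L = N + M - 1
  = 242 + 312 - 1
  = 553 samples

553


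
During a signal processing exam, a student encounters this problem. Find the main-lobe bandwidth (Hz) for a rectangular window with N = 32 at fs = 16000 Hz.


Main lobe width for a rectangular window:
Width = 2 * fs / N
      = 2 * 16000 / 32
      = 32000 / 32
      = 1000.0 Hz

1000.0 Hz


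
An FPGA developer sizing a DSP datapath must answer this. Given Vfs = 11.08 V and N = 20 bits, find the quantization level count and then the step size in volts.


Step 1 — number of quantization levels:
L = 2^N = 2^20 = 1048576

Step 2 — LSB step size:
delta = Vfs / L
      = 11.08 / 1048576
      = 1.057e-05 V

Levels = 1048576; step size = 1.057e-05 V


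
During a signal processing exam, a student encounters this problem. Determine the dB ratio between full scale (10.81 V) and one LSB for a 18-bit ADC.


Dynamic range from full-scale to LSB:
V_min = V_max / 2^bits = 10.81 / 2^18
DR = 20 * log10(V_max / V_min)
   = 20 * log10(2^18)
   = 20 * 18 * log10(2)
   = 108.37 dB

108.37 dB


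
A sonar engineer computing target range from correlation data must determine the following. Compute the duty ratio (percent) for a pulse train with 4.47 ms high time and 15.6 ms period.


Duty cycle as a percentage:
DC = (t_on / T) * 100
   = (4.47 / 15.6) * 100
   = 0.286538 * 100
   = 28.65 %

28.65 %


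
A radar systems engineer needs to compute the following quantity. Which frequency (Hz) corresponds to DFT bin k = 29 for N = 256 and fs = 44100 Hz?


Frequency of DFT bin k:
f_k = k * fs / N
    = 29 * 44100 / 256
    = 1278900 / 256
    = 4995.703 Hz

4995.703 Hz


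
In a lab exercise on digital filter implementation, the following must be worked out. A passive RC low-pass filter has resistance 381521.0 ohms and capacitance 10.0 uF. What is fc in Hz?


Cutoff frequency of a first-order RC filter:
fc = 1 / (2 * pi * R * C)
C = 10.0 uF = 1e-05 F
fc = 1 / (2 * pi * 381521.0 * 1e-05)
   = 1 / 23.971671415805
   = 0.041716 Hz

0.041716 Hz


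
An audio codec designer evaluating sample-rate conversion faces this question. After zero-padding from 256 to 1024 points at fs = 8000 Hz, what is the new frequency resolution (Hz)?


Frequency resolution after zero-padding:
N_padded = 256 * 4 = 1024
df = fs / N_padded
   = 8000 / 1024
   = 7.8125 Hz

7.8125 Hz


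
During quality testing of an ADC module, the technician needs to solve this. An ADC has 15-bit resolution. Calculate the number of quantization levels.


Number of quantization levels = 2^N
= 2^15
= 32768

32768


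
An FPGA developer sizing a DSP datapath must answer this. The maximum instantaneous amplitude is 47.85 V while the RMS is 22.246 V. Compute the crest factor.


Crest factor is the ratio of peak to RMS:
CF = V_peak / V_rms
   = 47.85 / 22.246
   = 2.1509

2.1509


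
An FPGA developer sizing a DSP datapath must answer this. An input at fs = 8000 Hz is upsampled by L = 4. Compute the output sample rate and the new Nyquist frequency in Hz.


Step 1 — output sample rate after interpolation by L:
fs_out = L * fs_in = 4 * 8000 = 32000 Hz

Step 2 — Nyquist frequency of the output stream:
f_Nyq = fs_out / 2 = 32000 / 2 = 16000.0 Hz

fs_out = 32000 Hz; f_Nyquist = 16000.0 Hz


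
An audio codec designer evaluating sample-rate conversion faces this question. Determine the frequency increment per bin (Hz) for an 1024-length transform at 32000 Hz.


DFT frequency resolution:
df = fs / N
   = 32000 / 1024
   = 31.25 Hz

31.25 Hz


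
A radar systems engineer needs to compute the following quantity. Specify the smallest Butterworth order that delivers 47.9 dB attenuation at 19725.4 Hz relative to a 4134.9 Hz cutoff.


Butterworth filter order formula:
n = log10(10^(A/10) - 1) / (2 * log10(f_stop/f_pass))
10^(47.9/10) - 1 = 61658.5002
f_stop/f_pass = 19725.4 / 4134.9 = 4.7705
n = 3.5295 -> ceil = 4

4


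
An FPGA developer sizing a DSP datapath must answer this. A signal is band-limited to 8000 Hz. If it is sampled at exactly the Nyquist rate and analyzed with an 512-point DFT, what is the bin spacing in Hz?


Step 1 — Nyquist sampling rate:
fs = 2 * fmax = 2 * 8000 = 16000 Hz

Step 2 — DFT bin spacing:
df = fs / N = 16000 / 512 = 31.25 Hz

31.25 Hz


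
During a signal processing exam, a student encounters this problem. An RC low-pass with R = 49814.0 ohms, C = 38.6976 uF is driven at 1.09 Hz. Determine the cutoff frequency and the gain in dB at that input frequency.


Step 1 — cutoff frequency:
fc = 1 / (2*pi*R*C)
C = 38.6976 uF = 3.86976e-05 F
fc = 1 / (2*pi*49814.0*3.86976e-05)
   = 0.0825629 Hz

Step 2 — magnitude at f = 1.09 Hz:
|H(f)| = 1 / sqrt(1 + (f/fc)^2)
f/fc = 1.09 / 0.0825629 = 13.202056
|H| = 1 / sqrt(1 + 174.294283) = 0.0755294
|H|_dB = 20*log10(0.0755294) = -22.44 dB

fc = 0.0825629 Hz; |H(1.09 Hz)| = -22.44 dB


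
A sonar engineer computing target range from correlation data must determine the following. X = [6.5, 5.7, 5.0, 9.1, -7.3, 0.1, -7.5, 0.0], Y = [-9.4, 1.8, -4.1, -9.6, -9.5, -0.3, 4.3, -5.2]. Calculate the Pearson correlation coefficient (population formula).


Pearson correlation coefficient (population):
r = cov(X,Y) / (std(X) * std(Y))
Mean X = 1.45, Mean Y = -4.0
Cov(X,Y) = -9.40375
Std(X) = 5.866004, Std(Y) = 5.10441
r = -0.3141

-0.3141


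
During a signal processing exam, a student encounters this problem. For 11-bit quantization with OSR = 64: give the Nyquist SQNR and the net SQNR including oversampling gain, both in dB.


Step 1 — baseline SQNR at Nyquist:
SQNR_base = 6.02*N + 1.76
          = 6.02*11 + 1.76
          = 67.98 dB

Step 2 — oversampling processing gain:
G = 10*log10(OSR) = 10*log10(64) = 18.06 dB

Step 3 — total:
SQNR_total = 67.98 + 18.06 = 86.04 dB

Base SQNR = 67.98 dB; oversampled SQNR = 86.04 dB


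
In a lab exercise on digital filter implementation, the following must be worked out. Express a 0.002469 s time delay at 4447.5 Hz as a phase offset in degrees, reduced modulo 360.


Phase shift from frequency and time delay:
phi = 360 * f * t_delay
    = 360 * 4447.5 * 0.002469
    = 3953.12 degrees
    mod 360 = 353.12 degrees

353.12 degrees


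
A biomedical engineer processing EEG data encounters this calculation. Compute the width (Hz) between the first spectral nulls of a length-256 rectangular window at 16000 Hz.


Main lobe width for a rectangular window:
Width = 2 * fs / N
      = 2 * 16000 / 256
      = 32000 / 256
      = 125.0 Hz

125.0 Hz


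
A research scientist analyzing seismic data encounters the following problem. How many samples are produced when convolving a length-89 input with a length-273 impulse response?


Linear convolution output length:
L = N + M - 1
  = 89 + 273 - 1
  = 361 samples

361


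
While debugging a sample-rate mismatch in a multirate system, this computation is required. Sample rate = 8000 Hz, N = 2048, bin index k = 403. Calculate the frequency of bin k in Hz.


Frequency of DFT bin k:
f_k = k * fs / N
    = 403 * 8000 / 2048
    = 3224000 / 2048
    = 1574.219 Hz

1574.219 Hz


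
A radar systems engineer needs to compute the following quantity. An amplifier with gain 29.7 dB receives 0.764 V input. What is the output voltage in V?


Output voltage from dB gain:
V_out = V_in * 10^(gain_dB / 20)
      = 0.764 * 10^(29.7 / 20)
      = 0.764 * 30.549211
      = 23.3396 V

23.3396 V


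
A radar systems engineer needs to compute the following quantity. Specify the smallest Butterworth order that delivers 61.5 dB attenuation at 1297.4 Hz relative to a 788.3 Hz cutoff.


Butterworth filter order formula:
n = log10(10^(A/10) - 1) / (2 * log10(f_stop/f_pass))
10^(61.5/10) - 1 = 1412536.5446
f_stop/f_pass = 1297.4 / 788.3 = 1.6458
n = 14.211 -> ceil = 15

15


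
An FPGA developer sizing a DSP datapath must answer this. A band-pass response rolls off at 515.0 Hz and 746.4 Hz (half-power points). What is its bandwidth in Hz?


Bandwidth is the difference of -3dB frequencies:
BW = f_high - f_low
   = 746.4 - 515.0
   = 231.4 Hz

231.4 Hz


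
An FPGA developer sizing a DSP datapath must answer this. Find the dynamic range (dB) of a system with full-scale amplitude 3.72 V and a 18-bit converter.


Dynamic range from full-scale to LSB:
V_min = V_max / 2^bits = 3.72 / 2^18
DR = 20 * log10(V_max / V_min)
   = 20 * log10(2^18)
   = 20 * 18 * log10(2)
   = 108.37 dB

108.37 dB


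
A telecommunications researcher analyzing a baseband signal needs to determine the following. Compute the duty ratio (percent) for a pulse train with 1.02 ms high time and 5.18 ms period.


Duty cycle as a percentage:
DC = (t_on / T) * 100
   = (1.02 / 5.18) * 100
   = 0.196911 * 100
   = 19.69 %

19.69 %


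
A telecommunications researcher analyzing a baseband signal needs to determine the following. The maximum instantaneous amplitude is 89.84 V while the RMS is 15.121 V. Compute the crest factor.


Crest factor is the ratio of peak to RMS:
CF = V_peak / V_rms
   = 89.84 / 15.121
   = 5.9414

5.9414


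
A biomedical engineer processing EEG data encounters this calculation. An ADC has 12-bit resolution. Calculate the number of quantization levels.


Number of quantization levels = 2^N
= 2^12
= 4096

4096


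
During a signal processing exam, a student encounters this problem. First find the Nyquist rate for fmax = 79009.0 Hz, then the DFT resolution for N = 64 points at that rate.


Step 1 — Nyquist sampling rate:
fs = 2 * fmax = 2 * 79009.0 = 158018.0 Hz

Step 2 — DFT bin spacing:
df = fs / N = 158018.0 / 64 = 2469.0312 Hz

2469.0312 Hz


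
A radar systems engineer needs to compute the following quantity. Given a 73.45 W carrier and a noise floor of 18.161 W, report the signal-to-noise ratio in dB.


SNR in decibels:
SNR = 10 * log10(Ps / Pn)
    = 10 * log10(73.45 / 18.161)
    = 10 * log10(4.0444)
    = 10 * 0.6069
    = 6.07 dB

6.07 dB


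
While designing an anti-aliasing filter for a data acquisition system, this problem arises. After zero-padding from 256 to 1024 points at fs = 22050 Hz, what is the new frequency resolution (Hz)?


Frequency resolution after zero-padding:
N_padded = 256 * 4 = 1024
df = fs / N_padded
   = 22050 / 1024
   = 21.5332 Hz

21.5332 Hz


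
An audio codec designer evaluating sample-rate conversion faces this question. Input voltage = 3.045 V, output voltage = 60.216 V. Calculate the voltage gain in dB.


Voltage gain in dB:
G = 20 * log10(Vout / Vin)
  = 20 * log10(60.216 / 3.045)
  = 20 * log10(19.775369)
  = 20 * 1.296125
  = 25.92 dB

25.92 dB


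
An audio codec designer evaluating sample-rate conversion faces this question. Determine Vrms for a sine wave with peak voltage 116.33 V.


RMS voltage for a sinusoidal waveform:
V_rms = V_peak / sqrt(2)
      = 116.33 / 1.414214
      = 82.258 V

82.258 V


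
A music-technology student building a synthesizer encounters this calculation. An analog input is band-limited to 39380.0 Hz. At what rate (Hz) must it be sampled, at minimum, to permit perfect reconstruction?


The Nyquist rate is twice the maximum frequency component.
fs_min = 2 * fmax
      = 2 * 39380.0
      = 78760.0 Hz

78760.0


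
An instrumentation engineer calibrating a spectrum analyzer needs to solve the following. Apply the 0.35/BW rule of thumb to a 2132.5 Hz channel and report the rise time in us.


Rise time from bandwidth relationship:
tr = 0.35 / BW
   = 0.35 / 2132.5
   = 0.000164126612 s
   = 164.1266 us

164.1266 us


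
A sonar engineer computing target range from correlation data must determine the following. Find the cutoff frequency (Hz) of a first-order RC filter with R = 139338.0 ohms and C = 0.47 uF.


Cutoff frequency of a first-order RC filter:
fc = 1 / (2 * pi * R * C)
C = 0.47 uF = 4.7e-07 F
fc = 1 / (2 * pi * 139338.0 * 4.7e-07)
   = 1 / 0.41147864293594
   = 2.43026 Hz

2.43026 Hz


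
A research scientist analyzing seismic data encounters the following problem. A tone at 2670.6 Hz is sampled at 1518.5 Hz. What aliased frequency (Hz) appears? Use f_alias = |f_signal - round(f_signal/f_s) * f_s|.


Compute the nearest integer multiple of fs to the signal:
n = round(2670.6 / 1518.5) = 2
f_alias = |2670.6 - 2 * 1518.5|
        = |2670.6 - 3037.0|
        = 366.4 Hz

366.4


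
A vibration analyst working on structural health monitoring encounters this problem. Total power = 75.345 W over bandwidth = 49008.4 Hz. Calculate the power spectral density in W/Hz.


Power spectral density:
PSD = P / BW
    = 75.345 / 49008.4
    = 0.00153739 W/Hz

0.00153739 W/Hz


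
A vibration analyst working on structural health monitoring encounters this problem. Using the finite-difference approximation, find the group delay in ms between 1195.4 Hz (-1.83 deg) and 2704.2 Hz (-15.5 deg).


Group delay from phase difference:
tau = -d(phi)/d(omega)
d(phi) = -13.67 deg = -0.238587 rad
d(omega) = 2*pi*(2704.2 - 1195.4) = 9480.07 rad/s
tau = -(-0.238587) / 9480.07
    = 0.0252 ms

0.0252 ms


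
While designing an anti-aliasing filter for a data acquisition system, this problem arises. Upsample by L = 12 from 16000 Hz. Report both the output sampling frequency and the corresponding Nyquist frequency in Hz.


Step 1 — output sample rate after interpolation by L:
fs_out = L * fs_in = 12 * 16000 = 192000 Hz

Step 2 — Nyquist frequency of the output stream:
f_Nyq = fs_out / 2 = 192000 / 2 = 96000.0 Hz

fs_out = 192000 Hz; f_Nyquist = 96000.0 Hz


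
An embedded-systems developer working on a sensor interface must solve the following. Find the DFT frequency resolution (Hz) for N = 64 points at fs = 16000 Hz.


DFT frequency resolution:
df = fs / N
   = 16000 / 64
   = 250.0 Hz

250.0 Hz


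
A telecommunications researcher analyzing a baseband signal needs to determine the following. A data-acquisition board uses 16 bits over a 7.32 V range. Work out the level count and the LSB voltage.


Step 1 — number of quantization levels:
L = 2^N = 2^16 = 65536

Step 2 — LSB step size:
delta = Vfs / L
      = 7.32 / 65536
      = 0.00011169 V

Levels = 65536; step size = 0.00011169 V


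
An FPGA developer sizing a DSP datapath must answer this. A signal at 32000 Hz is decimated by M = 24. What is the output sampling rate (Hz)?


Decimation reduces the sample rate:
fs_out = fs_in / M
       = 32000 / 24
       = 1333.3333 Hz

1333.3333 Hz


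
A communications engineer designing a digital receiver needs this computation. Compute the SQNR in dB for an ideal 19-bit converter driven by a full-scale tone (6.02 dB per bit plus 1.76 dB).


Theoretical SNR for a full-scale sinusoid:
SNR = 6.02 * N + 1.76
    = 6.02 * 19 + 1.76
    = 114.38 + 1.76
    = 116.14 dB

116.14 dB


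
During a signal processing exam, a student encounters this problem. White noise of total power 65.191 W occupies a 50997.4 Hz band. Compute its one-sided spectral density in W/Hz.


Power spectral density:
PSD = P / BW
    = 65.191 / 50997.4
    = 0.00127832 W/Hz

0.00127832 W/Hz


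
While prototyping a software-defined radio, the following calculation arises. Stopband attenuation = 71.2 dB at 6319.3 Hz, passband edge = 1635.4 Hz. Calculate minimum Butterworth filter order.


Butterworth filter order formula:
n = log10(10^(A/10) - 1) / (2 * log10(f_stop/f_pass))
10^(71.2/10) - 1 = 13182566.3856
f_stop/f_pass = 6319.3 / 1635.4 = 3.8641
n = 6.0643 -> ceil = 7

7


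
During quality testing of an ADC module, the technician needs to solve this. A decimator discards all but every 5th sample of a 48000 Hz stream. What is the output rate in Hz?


Decimation reduces the sample rate:
fs_out = fs_in / M
       = 48000 / 5
       = 9600.0 Hz

9600.0 Hz


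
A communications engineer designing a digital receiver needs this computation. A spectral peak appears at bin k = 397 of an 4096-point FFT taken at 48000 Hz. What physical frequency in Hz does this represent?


Frequency of DFT bin k:
f_k = k * fs / N
    = 397 * 48000 / 4096
    = 19056000 / 4096
    = 4652.344 Hz

4652.344 Hz


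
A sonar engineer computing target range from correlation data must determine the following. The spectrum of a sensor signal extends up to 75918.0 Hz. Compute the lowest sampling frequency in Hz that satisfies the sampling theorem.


The Nyquist rate is twice the maximum frequency component.
fs_min = 2 * fmax
      = 2 * 75918.0
      = 151836.0 Hz

151836.0


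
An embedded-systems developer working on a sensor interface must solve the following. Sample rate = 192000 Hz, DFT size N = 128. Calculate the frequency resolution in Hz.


DFT frequency resolution:
df = fs / N
   = 192000 / 128
   = 1500.0 Hz

1500.0 Hz


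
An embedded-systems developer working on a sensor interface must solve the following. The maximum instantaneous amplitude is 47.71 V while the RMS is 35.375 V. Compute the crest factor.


Crest factor is the ratio of peak to RMS:
CF = V_peak / V_rms
   = 47.71 / 35.375
   = 1.3487

1.3487


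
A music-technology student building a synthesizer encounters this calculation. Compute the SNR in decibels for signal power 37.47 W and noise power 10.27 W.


SNR in decibels:
SNR = 10 * log10(Ps / Pn)
    = 10 * log10(37.47 / 10.27)
    = 10 * log10(3.6485)
    = 10 * 0.5621
    = 5.62 dB

5.62 dB


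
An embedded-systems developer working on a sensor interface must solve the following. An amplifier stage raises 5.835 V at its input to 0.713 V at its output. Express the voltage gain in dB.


Voltage gain in dB:
G = 20 * log10(Vout / Vin)
  = 20 * log10(0.713 / 5.835)
  = 20 * log10(0.122194)
  = 20 * -0.912951
  = -18.26 dB

-18.26 dB


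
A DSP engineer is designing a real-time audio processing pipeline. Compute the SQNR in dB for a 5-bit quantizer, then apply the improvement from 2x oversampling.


Step 1 — baseline SQNR at Nyquist:
SQNR_base = 6.02*N + 1.76
          = 6.02*5 + 1.76
          = 31.86 dB

Step 2 — oversampling processing gain:
G = 10*log10(OSR) = 10*log10(2) = 3.01 dB

Step 3 — total:
SQNR_total = 31.86 + 3.01 = 34.87 dB

Base SQNR = 31.86 dB; oversampled SQNR = 34.87 dB


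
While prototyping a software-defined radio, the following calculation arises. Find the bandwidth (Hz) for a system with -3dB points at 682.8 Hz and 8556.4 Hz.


Bandwidth is the difference of -3dB frequencies:
BW = f_high - f_low
   = 8556.4 - 682.8
   = 7873.6 Hz

7873.6 Hz


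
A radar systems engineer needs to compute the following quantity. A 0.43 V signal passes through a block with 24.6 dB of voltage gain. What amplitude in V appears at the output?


Output voltage from dB gain:
V_out = V_in * 10^(gain_dB / 20)
      = 0.43 * 10^(24.6 / 20)
      = 0.43 * 16.982437
      = 7.3024 V

7.3024 V


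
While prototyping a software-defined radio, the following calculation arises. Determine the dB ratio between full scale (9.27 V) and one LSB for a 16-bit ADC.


Dynamic range from full-scale to LSB:
V_min = V_max / 2^bits = 9.27 / 2^16
DR = 20 * log10(V_max / V_min)
   = 20 * log10(2^16)
   = 20 * 16 * log10(2)
   = 96.33 dB

96.33 dB


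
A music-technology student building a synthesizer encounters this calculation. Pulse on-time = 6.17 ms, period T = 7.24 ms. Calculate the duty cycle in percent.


Duty cycle as a percentage:
DC = (t_on / T) * 100
   = (6.17 / 7.24) * 100
   = 0.85221 * 100
   = 85.22 %

85.22 %


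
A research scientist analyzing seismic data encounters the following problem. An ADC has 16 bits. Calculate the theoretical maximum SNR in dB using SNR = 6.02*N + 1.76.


Theoretical SNR for a full-scale sinusoid:
SNR = 6.02 * N + 1.76
    = 6.02 * 16 + 1.76
    = 96.32 + 1.76
    = 98.08 dB

98.08 dB


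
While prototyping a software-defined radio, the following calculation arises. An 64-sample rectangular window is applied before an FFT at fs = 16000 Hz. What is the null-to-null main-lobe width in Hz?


Main lobe width for a rectangular window:
Width = 2 * fs / N
      = 2 * 16000 / 64
      = 32000 / 64
      = 500.0 Hz

500.0 Hz


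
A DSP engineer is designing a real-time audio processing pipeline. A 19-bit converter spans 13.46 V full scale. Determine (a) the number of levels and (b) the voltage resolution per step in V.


Step 1 — number of quantization levels:
L = 2^N = 2^19 = 524288

Step 2 — LSB step size:
delta = Vfs / L
      = 13.46 / 524288
      = 2.567e-05 V

Levels = 524288; step size = 2.567e-05 V


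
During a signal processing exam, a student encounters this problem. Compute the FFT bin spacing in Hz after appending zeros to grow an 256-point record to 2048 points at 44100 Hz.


Frequency resolution after zero-padding:
N_padded = 256 * 8 = 2048
df = fs / N_padded
   = 44100 / 2048
   = 21.5332 Hz

21.5332 Hz


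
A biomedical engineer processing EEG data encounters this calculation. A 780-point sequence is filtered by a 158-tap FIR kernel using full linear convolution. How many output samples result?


Linear convolution output length:
L = N + M - 1
  = 780 + 158 - 1
  = 937 samples

937


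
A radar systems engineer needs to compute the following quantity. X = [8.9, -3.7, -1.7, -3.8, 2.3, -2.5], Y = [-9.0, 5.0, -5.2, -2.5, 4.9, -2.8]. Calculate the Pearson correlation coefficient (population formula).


Pearson correlation coefficient (population):
r = cov(X,Y) / (std(X) * std(Y))
Mean X = -0.0833, Mean Y = -1.6
Cov(X,Y) = -10.465
Std(X) = 4.504226, Std(Y) = 5.095423
r = -0.456

-0.456


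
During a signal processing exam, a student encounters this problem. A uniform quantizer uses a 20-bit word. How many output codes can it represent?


Number of quantization levels = 2^N
= 2^20
= 1048576

1048576


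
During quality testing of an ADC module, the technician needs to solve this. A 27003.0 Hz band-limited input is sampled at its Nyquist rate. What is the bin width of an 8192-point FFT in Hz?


Step 1 — Nyquist sampling rate:
fs = 2 * fmax = 2 * 27003.0 = 54006.0 Hz

Step 2 — DFT bin spacing:
df = fs / N = 54006.0 / 8192 = 6.5925 Hz

6.5925 Hz


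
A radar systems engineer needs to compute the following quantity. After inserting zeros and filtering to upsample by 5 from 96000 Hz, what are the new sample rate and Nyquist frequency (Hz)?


Step 1 — output sample rate after interpolation by L:
fs_out = L * fs_in = 5 * 96000 = 480000 Hz

Step 2 — Nyquist frequency of the output stream:
f_Nyq = fs_out / 2 = 480000 / 2 = 240000.0 Hz

fs_out = 480000 Hz; f_Nyquist = 240000.0 Hz


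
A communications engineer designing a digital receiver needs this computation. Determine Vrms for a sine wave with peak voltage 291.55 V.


RMS voltage for a sinusoidal waveform:
V_rms = V_peak / sqrt(2)
      = 291.55 / 1.414214
      = 206.157 V

206.157 V


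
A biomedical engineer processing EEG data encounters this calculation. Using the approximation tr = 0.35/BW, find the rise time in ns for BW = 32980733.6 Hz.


Rise time from bandwidth relationship:
tr = 0.35 / BW
   = 0.35 / 32980733.6
   = 1.061225636e-08 s
   = 10.6123 ns

10.6123 ns


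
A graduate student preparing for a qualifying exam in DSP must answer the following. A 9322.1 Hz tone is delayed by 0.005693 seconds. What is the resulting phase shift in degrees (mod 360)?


Phase shift from frequency and time delay:
phi = 360 * f * t_delay
    = 360 * 9322.1 * 0.005693
    = 19105.46 degrees
    mod 360 = 25.46 degrees

25.46 degrees


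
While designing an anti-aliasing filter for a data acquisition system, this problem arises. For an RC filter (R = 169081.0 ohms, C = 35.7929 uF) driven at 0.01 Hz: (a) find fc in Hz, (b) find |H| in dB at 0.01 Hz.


Step 1 — cutoff frequency:
fc = 1 / (2*pi*R*C)
C = 35.7929 uF = 3.57929e-05 F
fc = 1 / (2*pi*169081.0*3.57929e-05)
   = 0.0262983 Hz

Step 2 — magnitude at f = 0.01 Hz:
|H(f)| = 1 / sqrt(1 + (f/fc)^2)
f/fc = 0.01 / 0.0262983 = 0.380253
|H| = 1 / sqrt(1 + 0.144592) = 0.9347052
|H|_dB = 20*log10(0.9347052) = -0.59 dB

fc = 0.0262983 Hz; |H(0.01 Hz)| = -0.59 dB


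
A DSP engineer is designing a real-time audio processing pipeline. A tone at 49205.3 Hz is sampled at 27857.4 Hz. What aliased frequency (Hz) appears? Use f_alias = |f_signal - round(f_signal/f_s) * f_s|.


Compute the nearest integer multiple of fs to the signal:
n = round(49205.3 / 27857.4) = 2
f_alias = |49205.3 - 2 * 27857.4|
        = |49205.3 - 55714.8|
        = 6509.5 Hz

6509.5


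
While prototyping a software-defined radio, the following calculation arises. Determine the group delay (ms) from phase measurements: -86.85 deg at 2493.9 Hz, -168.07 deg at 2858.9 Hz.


Group delay from phase difference:
tau = -d(phi)/d(omega)
d(phi) = -81.22 deg = -1.417556 rad
d(omega) = 2*pi*(2858.9 - 2493.9) = 2293.3626 rad/s
tau = -(-1.417556) / 2293.3626
    = 0.6181 ms

0.6181 ms


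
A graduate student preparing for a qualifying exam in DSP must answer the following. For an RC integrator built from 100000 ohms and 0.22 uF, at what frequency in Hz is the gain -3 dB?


Cutoff frequency of a first-order RC filter:
fc = 1 / (2 * pi * R * C)
C = 0.22 uF = 2.2e-07 F
fc = 1 / (2 * pi * 100000 * 2.2e-07)
   = 1 / 0.13823007675795
   = 7.234316 Hz

7.234316 Hz


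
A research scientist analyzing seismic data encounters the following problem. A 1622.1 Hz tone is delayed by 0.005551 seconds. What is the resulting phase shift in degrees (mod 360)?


Phase shift from frequency and time delay:
phi = 360 * f * t_delay
    = 360 * 1622.1 * 0.005551
    = 3241.54 degrees
    mod 360 = 1.54 degrees

1.54 degrees


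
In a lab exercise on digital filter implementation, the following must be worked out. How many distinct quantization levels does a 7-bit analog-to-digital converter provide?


Number of quantization levels = 2^N
= 2^7
= 128

128


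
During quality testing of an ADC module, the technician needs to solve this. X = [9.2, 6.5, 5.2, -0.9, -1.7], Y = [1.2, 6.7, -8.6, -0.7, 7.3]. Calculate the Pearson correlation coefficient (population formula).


Pearson correlation coefficient (population):
r = cov(X,Y) / (std(X) * std(Y))
Mean X = 3.66, Mean Y = 1.18
Cov(X,Y) = -4.7008
Std(X) = 4.257981, Std(Y) = 5.781142
r = -0.191

-0.191


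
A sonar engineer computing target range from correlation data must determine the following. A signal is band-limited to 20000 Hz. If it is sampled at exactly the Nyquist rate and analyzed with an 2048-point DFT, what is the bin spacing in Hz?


Step 1 — Nyquist sampling rate:
fs = 2 * fmax = 2 * 20000 = 40000 Hz

Step 2 — DFT bin spacing:
df = fs / N = 40000 / 2048 = 19.5312 Hz

19.5312 Hz


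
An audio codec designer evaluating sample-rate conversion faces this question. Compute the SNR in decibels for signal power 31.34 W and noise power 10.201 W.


SNR in decibels:
SNR = 10 * log10(Ps / Pn)
    = 10 * log10(31.34 / 10.201)
    = 10 * log10(3.0722)
    = 10 * 0.4875
    = 4.87 dB

4.87 dB


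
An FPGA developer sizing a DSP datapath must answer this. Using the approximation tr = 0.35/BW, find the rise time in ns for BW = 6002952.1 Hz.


Rise time from bandwidth relationship:
tr = 0.35 / BW
   = 0.35 / 6002952.1
   = 5.830464648e-08 s
   = 58.3046 ns

58.3046 ns


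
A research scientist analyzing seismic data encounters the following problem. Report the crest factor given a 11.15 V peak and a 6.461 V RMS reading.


Crest factor is the ratio of peak to RMS:
CF = V_peak / V_rms
   = 11.15 / 6.461
   = 1.7257

1.7257


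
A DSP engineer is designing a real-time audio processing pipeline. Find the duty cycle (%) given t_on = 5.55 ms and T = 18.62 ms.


Duty cycle as a percentage:
DC = (t_on / T) * 100
   = (5.55 / 18.62) * 100
   = 0.298067 * 100
   = 29.81 %

29.81 %


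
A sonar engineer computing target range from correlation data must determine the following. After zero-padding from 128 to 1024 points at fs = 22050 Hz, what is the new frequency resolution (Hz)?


Frequency resolution after zero-padding:
N_padded = 128 * 8 = 1024
df = fs / N_padded
   = 22050 / 1024
   = 21.5332 Hz

21.5332 Hz


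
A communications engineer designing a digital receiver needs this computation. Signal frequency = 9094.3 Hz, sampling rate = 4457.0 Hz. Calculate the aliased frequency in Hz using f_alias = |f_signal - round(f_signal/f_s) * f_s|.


Compute the nearest integer multiple of fs to the signal:
n = round(9094.3 / 4457.0) = 2
f_alias = |9094.3 - 2 * 4457.0|
        = |9094.3 - 8914.0|
        = 180.3 Hz

180.3


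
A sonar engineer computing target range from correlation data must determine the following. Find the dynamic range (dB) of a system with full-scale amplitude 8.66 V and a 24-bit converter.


Dynamic range from full-scale to LSB:
V_min = V_max / 2^bits = 8.66 / 2^24
DR = 20 * log10(V_max / V_min)
   = 20 * log10(2^24)
   = 20 * 24 * log10(2)
   = 144.49 dB

144.49 dB


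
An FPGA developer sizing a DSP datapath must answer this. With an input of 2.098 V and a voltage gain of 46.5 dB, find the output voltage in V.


Output voltage from dB gain:
V_out = V_in * 10^(gain_dB / 20)
      = 2.098 * 10^(46.5 / 20)
      = 2.098 * 211.348904
      = 443.41 V

443.41 V


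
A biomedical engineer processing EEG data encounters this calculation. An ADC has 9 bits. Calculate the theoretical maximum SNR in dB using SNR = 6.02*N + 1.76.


Theoretical SNR for a full-scale sinusoid:
SNR = 6.02 * N + 1.76
    = 6.02 * 9 + 1.76
    = 54.18 + 1.76
    = 55.94 dB

55.94 dB


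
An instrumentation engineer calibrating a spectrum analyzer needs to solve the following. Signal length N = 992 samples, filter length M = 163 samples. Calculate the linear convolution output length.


Linear convolution output length:
L = N + M - 1
  = 992 + 163 - 1
  = 1154 samples

1154


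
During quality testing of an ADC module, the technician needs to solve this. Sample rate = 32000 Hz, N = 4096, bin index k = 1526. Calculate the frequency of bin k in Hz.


Frequency of DFT bin k:
f_k = k * fs / N
    = 1526 * 32000 / 4096
    = 48832000 / 4096
    = 11921.875 Hz

11921.875 Hz


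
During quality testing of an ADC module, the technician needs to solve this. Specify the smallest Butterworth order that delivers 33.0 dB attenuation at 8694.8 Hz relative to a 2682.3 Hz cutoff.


Butterworth filter order formula:
n = log10(10^(A/10) - 1) / (2 * log10(f_stop/f_pass))
10^(33.0/10) - 1 = 1994.2623
f_stop/f_pass = 8694.8 / 2682.3 = 3.2415
n = 3.2303 -> ceil = 4

4


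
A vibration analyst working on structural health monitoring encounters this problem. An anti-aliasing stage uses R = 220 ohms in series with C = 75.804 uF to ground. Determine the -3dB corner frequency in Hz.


Cutoff frequency of a first-order RC filter:
fc = 1 / (2 * pi * R * C)
C = 75.804 uF = 7.5804e-05 F
fc = 1 / (2 * pi * 220 * 7.5804e-05)
   = 1 / 0.1047839273856
   = 9.543448 Hz

9.543448 Hz


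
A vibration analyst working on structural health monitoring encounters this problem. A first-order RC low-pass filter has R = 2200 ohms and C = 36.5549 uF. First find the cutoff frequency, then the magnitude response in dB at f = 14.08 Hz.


Step 1 — cutoff frequency:
fc = 1 / (2*pi*R*C)
C = 36.5549 uF = 3.65549e-05 F
fc = 1 / (2*pi*2200*3.65549e-05)
   = 1.97903 Hz

Step 2 — magnitude at f = 14.08 Hz:
|H(f)| = 1 / sqrt(1 + (f/fc)^2)
f/fc = 14.08 / 1.97903 = 7.114597
|H| = 1 / sqrt(1 + 50.61749) = 0.1391879
|H|_dB = 20*log10(0.1391879) = -17.13 dB

fc = 1.97903 Hz; |H(14.08 Hz)| = -17.13 dB


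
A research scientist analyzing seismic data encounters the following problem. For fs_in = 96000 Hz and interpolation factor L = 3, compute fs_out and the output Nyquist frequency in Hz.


Step 1 — output sample rate after interpolation by L:
fs_out = L * fs_in = 3 * 96000 = 288000 Hz

Step 2 — Nyquist frequency of the output stream:
f_Nyq = fs_out / 2 = 288000 / 2 = 144000.0 Hz

fs_out = 288000 Hz; f_Nyquist = 144000.0 Hz


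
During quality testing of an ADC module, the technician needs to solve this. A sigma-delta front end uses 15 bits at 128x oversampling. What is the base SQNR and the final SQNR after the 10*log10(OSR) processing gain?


Step 1 — baseline SQNR at Nyquist:
SQNR_base = 6.02*N + 1.76
          = 6.02*15 + 1.76
          = 92.06 dB

Step 2 — oversampling processing gain:
G = 10*log10(OSR) = 10*log10(128) = 21.07 dB

Step 3 — total:
SQNR_total = 92.06 + 21.07 = 113.13 dB

Base SQNR = 92.06 dB; oversampled SQNR = 113.13 dB


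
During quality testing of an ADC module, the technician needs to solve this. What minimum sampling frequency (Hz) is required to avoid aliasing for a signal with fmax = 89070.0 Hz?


The Nyquist rate is twice the maximum frequency component.
fs_min = 2 * fmax
      = 2 * 89070.0
      = 178140.0 Hz

178140.0


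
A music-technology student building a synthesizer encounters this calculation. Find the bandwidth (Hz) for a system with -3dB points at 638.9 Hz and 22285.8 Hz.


Bandwidth is the difference of -3dB frequencies:
BW = f_high - f_low
   = 22285.8 - 638.9
   = 21646.9 Hz

21646.9 Hz


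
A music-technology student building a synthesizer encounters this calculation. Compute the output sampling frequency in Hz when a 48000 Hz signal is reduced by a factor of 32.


Decimation reduces the sample rate:
fs_out = fs_in / M
       = 48000 / 32
       = 1500.0 Hz

1500.0 Hz


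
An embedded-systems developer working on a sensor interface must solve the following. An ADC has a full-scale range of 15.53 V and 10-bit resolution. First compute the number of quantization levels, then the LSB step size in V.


Step 1 — number of quantization levels:
L = 2^N = 2^10 = 1024

Step 2 — LSB step size:
delta = Vfs / L
      = 15.53 / 1024
      = 0.01516602 V

Levels = 1024; step size = 0.01516602 V


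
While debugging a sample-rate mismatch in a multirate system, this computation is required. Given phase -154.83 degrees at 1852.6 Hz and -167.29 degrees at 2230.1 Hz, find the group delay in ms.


Group delay from phase difference:
tau = -d(phi)/d(omega)
d(phi) = -12.46 deg = -0.217468 rad
d(omega) = 2*pi*(2230.1 - 1852.6) = 2371.9025 rad/s
tau = -(-0.217468) / 2371.9025
    = 0.0917 ms

0.0917 ms
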